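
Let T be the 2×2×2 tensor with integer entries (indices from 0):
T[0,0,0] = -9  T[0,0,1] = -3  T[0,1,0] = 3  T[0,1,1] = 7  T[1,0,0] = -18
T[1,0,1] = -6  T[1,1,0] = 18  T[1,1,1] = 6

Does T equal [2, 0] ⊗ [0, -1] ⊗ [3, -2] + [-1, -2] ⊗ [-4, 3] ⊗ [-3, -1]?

Reconstruct entry (0,0,0) from the claimed factors: Σₗ aₗ[0]bₗ[0]cₗ[0] = (2)·(0)·(3) + (-1)·(-4)·(-3) = -12, but T[0,0,0] = -9. The claim is false.

No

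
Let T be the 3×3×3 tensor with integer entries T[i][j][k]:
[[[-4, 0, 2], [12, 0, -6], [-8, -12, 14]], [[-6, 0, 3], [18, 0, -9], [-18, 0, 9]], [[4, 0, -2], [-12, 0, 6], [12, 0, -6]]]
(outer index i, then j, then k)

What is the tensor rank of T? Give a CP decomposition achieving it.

rank(T) = 2

Lower bound: in the mode-1 unfolding of T (rows indexed by i, columns by (j,k)) the 2×2 minor on rows i ∈ {0, 1}, columns (j,k) ∈ {(0,0), (2,0)} is det [[-4, -8], [-6, -18]] = 24 ≠ 0, so that unfolding has rank ≥ 2 and hence rank(T) ≥ 2 (CP rank is at least every unfolding rank, though it can be larger).
Upper bound: with S_k = T[:,:,k], the two rank-1 terms a₁b₁ᵀ, a₂b₂ᵀ are the rank-1 members of the pencil x·S₀ + y·S₁.
The 2×2 minor of x·S₀ + y·S₁ on rows {0,1}, columns {0,2} is 24·x² − 72·xy = 24·(x − 3·y)(x), vanishing at (x:y) = (3:1) and (0:1).
M₁ = 3·S₀ + S₁ = [[-12, 36, -36], [-18, 54, -54], [12, -36, 36]] = (-6)·[2, 3, -2][1, -3, 3]ᵀ and M₂ = S₁ = [[0, 0, -12], [0, 0, 0], [0, 0, 0]] = (-12)·[1, 0, 0][0, 0, 1]ᵀ, so take a₁ = [2, 3, -2], b₁ = [1, -3, 3], a₂ = [1, 0, 0], b₂ = [0, 0, 1].
Each slice is an integer combination of E₁ = a₁b₁ᵀ and E₂ = a₂b₂ᵀ: S₀ = −2·E₁ + 4·E₂, S₁ = −12·E₂, S₂ = E₁ + 8·E₂; reading off coefficients, c₁ = [-2, 0, 1] and c₂ = [4, -12, 8].
Hence T = [2, 3, -2] ⊗ [1, -3, 3] ⊗ [-2, 0, 1] + [1, 0, 0] ⊗ [0, 0, 1] ⊗ [4, -12, 8], so rank(T) ≤ 2.
These bounds meet, so rank(T) = 2.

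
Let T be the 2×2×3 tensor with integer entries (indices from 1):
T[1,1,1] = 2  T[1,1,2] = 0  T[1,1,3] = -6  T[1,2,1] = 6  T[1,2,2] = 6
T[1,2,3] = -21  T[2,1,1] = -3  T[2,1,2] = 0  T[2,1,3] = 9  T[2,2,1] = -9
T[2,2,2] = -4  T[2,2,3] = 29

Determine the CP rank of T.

2

Lower bound: the mode-2 unfolding of T (rows indexed by j, columns by (i,k) = (1,1), (1,2), (1,3), (2,1), (2,2), (2,3)) is [[2, 0, -6, -3, 0, 9], [6, 6, -21, -9, -4, 29]].
There the 2×2 minor on rows j ∈ {1, 2}, columns (i,k) ∈ {(1,1), (1,2)} is det [[2, 0], [6, 6]] = 12 ≠ 0, so this unfolding has rank ≥ 2; CP rank is at least every unfolding rank, so rank(T) ≥ 2. (Flattening ranks never certify an upper bound on CP rank; for that we must actually write T with 2 rank-1 terms.)
Upper bound — finding two terms. Write S_k = T[:,:,k] for the frontal slices: S₁ = [[2, 6], [-3, -9]], S₂ = [[0, 6], [0, -4]], S₃ = [[-6, -21], [9, 29]].
If T = a₁ ∘ b₁ ∘ c₁ + a₂ ∘ b₂ ∘ c₂ then each S_k = c₁[k]·a₁b₁ᵀ + c₂[k]·a₂b₂ᵀ. S₁ and S₂ are linearly independent, so a₁b₁ᵀ and a₂b₂ᵀ must span the same plane of matrices: they are the rank-1 matrices of the form x·S₁ + y·S₂.
det(x·S₁ + y·S₂) is 10·xy = 10·(y)(x), vanishing at (x:y) = (1:0) and (0:1).
M₁ = S₁ = [[2, 6], [-3, -9]] = (2, -3)(1, 3)ᵀ and M₂ = S₂ = [[0, 6], [0, -4]] = 2·(3, -2)(0, 1)ᵀ, so take a₁ = (2, -3), b₁ = (1, 3), a₂ = (3, -2), b₂ = (0, 1).
Each slice is an integer combination of E₁ = a₁b₁ᵀ and E₂ = a₂b₂ᵀ: S₁ = E₁, S₂ = 2·E₂, S₃ = −3·E₁ − E₂; reading off coefficients, c₁ = (1, 0, -3) and c₂ = (0, 2, -1).
Hence T = (2, -3) ∘ (1, 3) ∘ (1, 0, -3) + (3, -2) ∘ (0, 1) ∘ (0, 2, -1), so rank(T) ≤ 2.
These bounds meet, so rank(T) = 2.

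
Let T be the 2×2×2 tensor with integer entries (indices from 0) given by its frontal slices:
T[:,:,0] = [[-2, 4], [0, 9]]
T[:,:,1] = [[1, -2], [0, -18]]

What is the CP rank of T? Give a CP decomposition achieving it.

rank(T) = 2

Lower bound: in the mode-3 unfolding of T (rows indexed by k, columns by (i,j)) the 2×2 minor on rows k ∈ {0, 1}, columns (i,j) ∈ {(0,0), (1,1)} is det [[-2, 9], [1, -18]] = 27 ≠ 0, so that unfolding has rank ≥ 2 and hence rank(T) ≥ 2 (CP rank is at least every unfolding rank, though it can be larger).
Upper bound: with S_k = T[:,:,k], the two rank-1 terms a₁b₁ᵀ, a₂b₂ᵀ are the rank-1 members of the pencil x·S₀ + y·S₁.
det(x·S₀ + y·S₁) is −18·x² + 45·xy − 18·y² = (-9)·(x − 2·y)(2·x − y), vanishing at (x:y) = (2:1) and (1:2).
M₁ = 2·S₀ + S₁ = [[-3, 6], [0, 0]] = (-3)·[1, 0][1, -2]ᵀ and M₂ = S₀ + 2·S₁ = [[0, 0], [0, -27]] = (-27)·[0, 1][0, 1]ᵀ, so take a₁ = [1, 0], b₁ = [1, -2], a₂ = [0, 1], b₂ = [0, 1].
Each slice is an integer combination of E₁ = a₁b₁ᵀ and E₂ = a₂b₂ᵀ: S₀ = −2·E₁ + 9·E₂, S₁ = E₁ − 18·E₂; reading off coefficients, c₁ = [-2, 1] and c₂ = [9, -18].
Hence T = [1, 0] (x) [1, -2] (x) [-2, 1] + [0, 1] (x) [0, 1] (x) [9, -18], so rank(T) ≤ 2.
These bounds meet, so rank(T) = 2.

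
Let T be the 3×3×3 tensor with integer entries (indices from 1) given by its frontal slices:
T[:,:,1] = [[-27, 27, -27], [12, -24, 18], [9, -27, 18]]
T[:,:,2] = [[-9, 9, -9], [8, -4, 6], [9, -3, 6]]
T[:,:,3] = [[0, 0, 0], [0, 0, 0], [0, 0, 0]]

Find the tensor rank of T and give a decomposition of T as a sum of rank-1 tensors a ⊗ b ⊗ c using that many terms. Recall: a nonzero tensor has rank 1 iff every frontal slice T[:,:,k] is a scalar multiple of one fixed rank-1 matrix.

rank(T) = 2

Lower bound: the mode-1 unfolding of T (rows indexed by i, columns by (j,k) = (1,1), (1,2), (1,3), (2,1), (2,2), (2,3), (3,1), (3,2), (3,3)) is [[-27, -9, 0, 27, 9, 0, -27, -9, 0], [12, 8, 0, -24, -4, 0, 18, 6, 0], [9, 9, 0, -27, -3, 0, 18, 6, 0]].
There the 2×2 minor on rows i ∈ {1, 2}, columns (j,k) ∈ {(1,1), (1,2)} is det [[-27, -9], [12, 8]] = -108 ≠ 0, so this unfolding has rank ≥ 2; CP rank is at least every unfolding rank, so rank(T) ≥ 2. (This is only a lower bound: in general the CP rank may exceed every unfolding rank, so we still need to exhibit 2 rank-1 terms summing to T.)
Upper bound — finding two terms. Write S_k = T[:,:,k] for the frontal slices: S₁ = [[-27, 27, -27], [12, -24, 18], [9, -27, 18]], S₂ = [[-9, 9, -9], [8, -4, 6], [9, -3, 6]], S₃ = [[0, 0, 0], [0, 0, 0], [0, 0, 0]].
If T = a₁ ⊗ b₁ ⊗ c₁ + a₂ ⊗ b₂ ⊗ c₂ then each S_k = c₁[k]·a₁b₁ᵀ + c₂[k]·a₂b₂ᵀ. S₁ and S₂ are linearly independent, so a₁b₁ᵀ and a₂b₂ᵀ must span the same plane of matrices: they are the rank-1 matrices of the form x·S₁ + y·S₂.
The 2×2 minor of x·S₁ + y·S₂ on rows {1,2}, columns {1,2} is 324·x² − 36·y² = 36·(3·x − y)(3·x + y), vanishing at (x:y) = (1:3) and (1:-3).
M₁ = S₁ + 3·S₂ = [[-54, 54, -54], [36, -36, 36], [36, -36, 36]] = (-18)·[3, -2, -2][1, -1, 1]ᵀ and M₂ = S₁ − 3·S₂ = [[0, 0, 0], [-12, -12, 0], [-18, -18, 0]] = (-6)·[0, 2, 3][1, 1, 0]ᵀ, so take a₁ = [3, -2, -2], b₁ = [1, -1, 1], a₂ = [0, 2, 3], b₂ = [1, 1, 0].
Each slice is an integer combination of E₁ = a₁b₁ᵀ and E₂ = a₂b₂ᵀ: S₁ = −9·E₁ − 3·E₂, S₂ = −3·E₁ + E₂, S₃ = 0; reading off coefficients, c₁ = [-9, -3, 0] and c₂ = [-3, 1, 0].
Hence T = [3, -2, -2] ⊗ [1, -1, 1] ⊗ [-9, -3, 0] + [0, 2, 3] ⊗ [1, 1, 0] ⊗ [-3, 1, 0], so rank(T) ≤ 2.
These bounds meet, so rank(T) = 2.
Check entry T[1,2,1] = 27: (3)·(-1)·(-9) + (0)·(1)·(-3) = 27.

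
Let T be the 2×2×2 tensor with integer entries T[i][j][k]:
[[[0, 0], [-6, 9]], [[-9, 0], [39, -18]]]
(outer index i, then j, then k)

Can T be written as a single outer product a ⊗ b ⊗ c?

No

The mode-1 unfolding of T (rows indexed by i, columns by (j,k) = (0,0), (0,1), (1,0), (1,1)) is [[0, 0, -6, 9], [-9, 0, 39, -18]].
There the 2×2 minor on rows i ∈ {0, 1}, columns (j,k) ∈ {(0,0), (1,0)} is det [[0, -6], [-9, 39]] = -54 ≠ 0, so this unfolding has rank ≥ 2; CP rank is at least every unfolding rank, so rank(T) ≥ 2.
In particular rank(T) ≥ 2 > 1, so T is not rank-1.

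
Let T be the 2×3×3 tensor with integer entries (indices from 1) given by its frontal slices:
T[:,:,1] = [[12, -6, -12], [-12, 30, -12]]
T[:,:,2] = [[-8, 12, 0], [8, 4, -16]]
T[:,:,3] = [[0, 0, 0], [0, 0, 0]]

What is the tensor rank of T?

2

Lower bound: the mode-2 unfolding of T (rows indexed by j, columns by (i,k) = (1,1), (1,2), (1,3), (2,1), (2,2), (2,3)) is [[12, -8, 0, -12, 8, 0], [-6, 12, 0, 30, 4, 0], [-12, 0, 0, -12, -16, 0]].
There the 2×2 minor on rows j ∈ {1, 2}, columns (i,k) ∈ {(1,1), (1,2)} is det [[12, -8], [-6, 12]] = 96 ≠ 0, so this unfolding has rank ≥ 2; CP rank is at least every unfolding rank, so rank(T) ≥ 2. (Flattening ranks never certify an upper bound on CP rank; for that we must actually write T with 2 rank-1 terms.)
Upper bound — finding two terms. Write S_k = T[:,:,k] for the frontal slices: S₁ = [[12, -6, -12], [-12, 30, -12]], S₂ = [[-8, 12, 0], [8, 4, -16]], S₃ = [[0, 0, 0], [0, 0, 0]].
If T = a₁ ⊗ b₁ ⊗ c₁ + a₂ ⊗ b₂ ⊗ c₂ then each S_k = c₁[k]·a₁b₁ᵀ + c₂[k]·a₂b₂ᵀ. S₁ and S₂ are linearly independent, so a₁b₁ᵀ and a₂b₂ᵀ must span the same plane of matrices: they are the rank-1 matrices of the form x·S₁ + y·S₂.
The 2×2 minor of x·S₁ + y·S₂ on rows {1,2}, columns {1,2} is 288·x² − 128·y² = 32·(3·x − 2·y)(3·x + 2·y), vanishing at (x:y) = (2:3) and (2:-3).
M₁ = 2·S₁ + 3·S₂ = [[0, 24, -24], [0, 72, -72]] = 24·[1, 3][0, 1, -1]ᵀ and M₂ = 2·S₁ − 3·S₂ = [[48, -48, -24], [-48, 48, 24]] = 24·[1, -1][2, -2, -1]ᵀ, so take a₁ = [1, 3], b₁ = [0, 1, -1], a₂ = [1, -1], b₂ = [2, -2, -1].
Each slice is an integer combination of E₁ = a₁b₁ᵀ and E₂ = a₂b₂ᵀ: S₁ = 6·E₁ + 6·E₂, S₂ = 4·E₁ − 4·E₂, S₃ = 0; reading off coefficients, c₁ = [6, 4, 0] and c₂ = [6, -4, 0].
Hence T = [1, 3] ⊗ [0, 1, -1] ⊗ [6, 4, 0] + [1, -1] ⊗ [2, -2, -1] ⊗ [6, -4, 0], so rank(T) ≤ 2.
These bounds meet, so rank(T) = 2.
Check entry T[2,2,3] = 0: (3)·(1)·(0) + (-1)·(-2)·(0) = 0.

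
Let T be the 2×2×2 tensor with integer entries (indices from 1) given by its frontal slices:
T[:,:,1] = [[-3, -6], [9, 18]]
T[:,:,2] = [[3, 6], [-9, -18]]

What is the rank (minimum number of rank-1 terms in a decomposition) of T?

Lower bound: T ≠ 0 (e.g. T[1,1,1] = -3), so rank(T) ≥ 1.
Upper bound: the mode-1 fibre T[:,1,1] = [-3, 9] gives a = (1, -3) (primitive direction); the mode-2 fibre T[1,:,1] = [-3, -6] gives b = (1, 2); then c[k] = T[1,1,k] / (a[1]·b[1]) = [-3, 3] / 1 = (-3, 3).
Expanding (1, -3) ⊗ (1, 2) ⊗ (-3, 3) reproduces all 8 entries of T, so T = (1, -3) ⊗ (1, 2) ⊗ (-3, 3) and rank(T) ≤ 1.
These bounds meet, so rank(T) = 1.

1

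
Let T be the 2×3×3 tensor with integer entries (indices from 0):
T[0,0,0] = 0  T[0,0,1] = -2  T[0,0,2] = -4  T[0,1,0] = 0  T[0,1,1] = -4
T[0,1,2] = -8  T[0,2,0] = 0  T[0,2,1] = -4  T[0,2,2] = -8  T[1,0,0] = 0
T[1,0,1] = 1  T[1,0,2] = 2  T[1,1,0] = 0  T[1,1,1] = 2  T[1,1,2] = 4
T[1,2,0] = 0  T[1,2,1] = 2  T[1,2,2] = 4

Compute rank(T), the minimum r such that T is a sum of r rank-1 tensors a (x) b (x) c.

Lower bound: T ≠ 0 (e.g. T[0,0,1] = -2), so rank(T) ≥ 1.
Upper bound: if T = a (x) b (x) c then every fibre of T is a multiple of the corresponding factor, so read the factors off the fibres through the nonzero entry T[0,0,1] = -2.
The mode-1 fibre T[:,0,1] = [-2, 1] gives a = [2, -1] (primitive direction); the mode-2 fibre T[0,:,1] = [-2, -4, -4] gives b = [1, 2, 2]; then c[k] = T[0,0,k] / (a[0]·b[0]) = [0, -2, -4] / 2 = [0, -1, -2].
Expanding [2, -1] (x) [1, 2, 2] (x) [0, -1, -2] reproduces all 18 entries of T, so T = [2, -1] (x) [1, 2, 2] (x) [0, -1, -2] and rank(T) ≤ 1.
These bounds meet, so rank(T) = 1.

1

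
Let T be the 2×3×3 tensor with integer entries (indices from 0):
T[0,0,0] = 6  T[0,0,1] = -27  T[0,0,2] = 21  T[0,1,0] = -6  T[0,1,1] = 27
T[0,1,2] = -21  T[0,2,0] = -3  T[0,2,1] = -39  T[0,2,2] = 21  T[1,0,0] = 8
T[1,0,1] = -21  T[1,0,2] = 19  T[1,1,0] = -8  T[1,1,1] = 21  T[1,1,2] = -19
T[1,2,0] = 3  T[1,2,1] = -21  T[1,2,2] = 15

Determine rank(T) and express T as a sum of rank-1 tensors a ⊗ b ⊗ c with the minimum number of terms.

rank(T) = 2

Lower bound: the mode-2 unfolding of T (rows indexed by j, columns by (i,k) = (0,0), (0,1), (0,2), (1,0), (1,1), (1,2)) is [[6, -27, 21, 8, -21, 19], [-6, 27, -21, -8, 21, -19], [-3, -39, 21, 3, -21, 15]].
There the 2×2 minor on rows j ∈ {0, 2}, columns (i,k) ∈ {(0,0), (0,1)} is det [[6, -27], [-3, -39]] = -315 ≠ 0, so this unfolding has rank ≥ 2; CP rank is at least every unfolding rank, so rank(T) ≥ 2. (Flattening ranks never certify an upper bound on CP rank; for that we must actually write T with 2 rank-1 terms.)
Upper bound — finding two terms. Write S_k = T[:,:,k] for the frontal slices: S₀ = [[6, -6, -3], [8, -8, 3]], S₁ = [[-27, 27, -39], [-21, 21, -21]], S₂ = [[21, -21, 21], [19, -19, 15]].
If T = a₁ ⊗ b₁ ⊗ c₁ + a₂ ⊗ b₂ ⊗ c₂ then each S_k = c₁[k]·a₁b₁ᵀ + c₂[k]·a₂b₂ᵀ. S₀ and S₁ are linearly independent, so a₁b₁ᵀ and a₂b₂ᵀ must span the same plane of matrices: they are the rank-1 matrices of the form x·S₀ + y·S₁.
The 2×2 minor of x·S₀ + y·S₁ on rows {0,1}, columns {0,2} is 42·x² + 42·xy − 252·y² = 42·(x + 3·y)(x − 2·y), vanishing at (x:y) = (3:-1) and (2:1).
M₁ = 3·S₀ − S₁ = [[45, -45, 30], [45, -45, 30]] = 15·[1, 1][3, -3, 2]ᵀ and M₂ = 2·S₀ + S₁ = [[-15, 15, -45], [-5, 5, -15]] = (-5)·[3, 1][1, -1, 3]ᵀ, so take a₁ = [1, 1], b₁ = [3, -3, 2], a₂ = [3, 1], b₂ = [1, -1, 3].
Each slice is an integer combination of E₁ = a₁b₁ᵀ and E₂ = a₂b₂ᵀ: S₀ = 3·E₁ − E₂, S₁ = −6·E₁ − 3·E₂, S₂ = 6·E₁ + E₂; reading off coefficients, c₁ = [3, -6, 6] and c₂ = [-1, -3, 1].
Hence T = [1, 1] ⊗ [3, -3, 2] ⊗ [3, -6, 6] + [3, 1] ⊗ [1, -1, 3] ⊗ [-1, -3, 1], so rank(T) ≤ 2.
These bounds meet, so rank(T) = 2.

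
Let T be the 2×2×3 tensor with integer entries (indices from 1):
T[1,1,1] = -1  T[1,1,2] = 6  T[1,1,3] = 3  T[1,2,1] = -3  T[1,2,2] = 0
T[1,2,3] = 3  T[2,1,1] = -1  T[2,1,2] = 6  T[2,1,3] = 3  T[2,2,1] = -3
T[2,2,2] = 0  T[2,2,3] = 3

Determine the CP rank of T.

2

Lower bound: the mode-3 unfolding of T (rows indexed by k, columns by (i,j) = (1,1), (1,2), (2,1), (2,2)) is [[-1, -3, -1, -3], [6, 0, 6, 0], [3, 3, 3, 3]].
There the 2×2 minor on rows k ∈ {1, 2}, columns (i,j) ∈ {(1,1), (1,2)} is det [[-1, -3], [6, 0]] = 18 ≠ 0, so this unfolding has rank ≥ 2; CP rank is at least every unfolding rank, so rank(T) ≥ 2. (This is only a lower bound: in general the CP rank may exceed every unfolding rank, so we still need to exhibit 2 rank-1 terms summing to T.)
Upper bound — finding two terms. Every mode-1 slice of T is a multiple of one matrix: T[i,:,:] = a[i]·M with a = [1, 1] and M = [[-1, 6, 3], [-3, 0, 3]] (rows indexed by j, columns by k). So it suffices to write M as a sum of two rank-1 matrices.
Splitting M by its rows (j = 1, 2), M = [1, 0][-1, 6, 3]ᵀ + [0, 1][-3, 0, 3]ᵀ.
Hence T = [1, 1] ⊗ [1, 0] ⊗ [-1, 6, 3] + [1, 1] ⊗ [0, 1] ⊗ [-3, 0, 3], so rank(T) ≤ 2.
These bounds meet, so rank(T) = 2.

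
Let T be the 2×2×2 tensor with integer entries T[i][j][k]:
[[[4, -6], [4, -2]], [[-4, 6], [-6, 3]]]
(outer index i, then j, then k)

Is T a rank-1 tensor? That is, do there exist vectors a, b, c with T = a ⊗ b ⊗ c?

The mode-3 unfolding of T (rows indexed by k, columns by (i,j) = (0,0), (0,1), (1,0), (1,1)) is [[4, 4, -4, -6], [-6, -2, 6, 3]].
There the 2×2 minor on rows k ∈ {0, 1}, columns (i,j) ∈ {(0,0), (0,1)} is det [[4, 4], [-6, -2]] = 16 ≠ 0, so this unfolding has rank ≥ 2; CP rank is at least every unfolding rank, so rank(T) ≥ 2.
In particular rank(T) ≥ 2 > 1, so T is not rank-1.

No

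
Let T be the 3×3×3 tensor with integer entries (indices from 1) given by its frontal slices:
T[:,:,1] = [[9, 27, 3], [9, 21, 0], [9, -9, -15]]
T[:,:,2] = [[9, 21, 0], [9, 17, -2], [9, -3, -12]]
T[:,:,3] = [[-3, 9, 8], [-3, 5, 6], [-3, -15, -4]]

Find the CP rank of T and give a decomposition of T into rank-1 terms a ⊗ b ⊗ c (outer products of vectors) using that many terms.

rank(T) = 2

Lower bound: in the mode-3 unfolding of T (rows indexed by k, columns by (i,j)) the 2×2 minor on rows k ∈ {1, 2}, columns (i,j) ∈ {(1,1), (1,2)} is det [[9, 27], [9, 21]] = -54 ≠ 0, so that unfolding has rank ≥ 2 and hence rank(T) ≥ 2 (CP rank is at least every unfolding rank, though it can be larger).
Upper bound: with S_k = T[:,:,k], the two rank-1 terms a₁b₁ᵀ, a₂b₂ᵀ are the rank-1 members of the pencil x·S₁ + y·S₂.
The 2×2 minor of x·S₁ + y·S₂ on rows {1,2}, columns {1,2} is −54·x² − 90·xy − 36·y² = (-18)·(3·x + 2·y)(x + y), vanishing at (x:y) = (2:-3) and (1:-1).
M₁ = 2·S₁ − 3·S₂ = [[-9, -9, 6], [-9, -9, 6], [-9, -9, 6]] = (-3)·(1, 1, 1)(3, 3, -2)ᵀ and M₂ = S₁ − S₂ = [[0, 6, 3], [0, 4, 2], [0, -6, -3]] = (3, 2, -3)(0, 2, 1)ᵀ, so take a₁ = (1, 1, 1), b₁ = (3, 3, -2), a₂ = (3, 2, -3), b₂ = (0, 2, 1).
Each slice is an integer combination of E₁ = a₁b₁ᵀ and E₂ = a₂b₂ᵀ: S₁ = 3·E₁ + 3·E₂, S₂ = 3·E₁ + 2·E₂, S₃ = −E₁ + 2·E₂; reading off coefficients, c₁ = (3, 3, -1) and c₂ = (3, 2, 2).
Hence T = (1, 1, 1) ⊗ (3, 3, -2) ⊗ (3, 3, -1) + (3, 2, -3) ⊗ (0, 2, 1) ⊗ (3, 2, 2), so rank(T) ≤ 2.
These bounds meet, so rank(T) = 2.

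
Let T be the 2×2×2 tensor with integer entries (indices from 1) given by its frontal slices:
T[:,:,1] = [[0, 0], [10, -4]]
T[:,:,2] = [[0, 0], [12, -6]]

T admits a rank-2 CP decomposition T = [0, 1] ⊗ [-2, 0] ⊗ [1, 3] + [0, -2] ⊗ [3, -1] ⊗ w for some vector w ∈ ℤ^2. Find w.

w = [-2, -3]

Subtract the known terms from T to get the rank-1 residual R = [0, -2] ⊗ [3, -1] ⊗ w, so R[i,j,k] = a[i]·b[j]·w[k]. Pick indices with nonzero a[2]·b[1] = (-2)·(3) = -6. Only the fibre through (2,1,·) is needed: R[2,1,:] = T[2,1,:] − Σₗ aₗ[2]bₗ[1]cₗ = [10, 12] − (1)·(-2)·[1, 3] = [12, 18]. Then w[k] = R[2,1,k] / -6 for each k, giving w = [12, 18] / -6 = [-2, -3].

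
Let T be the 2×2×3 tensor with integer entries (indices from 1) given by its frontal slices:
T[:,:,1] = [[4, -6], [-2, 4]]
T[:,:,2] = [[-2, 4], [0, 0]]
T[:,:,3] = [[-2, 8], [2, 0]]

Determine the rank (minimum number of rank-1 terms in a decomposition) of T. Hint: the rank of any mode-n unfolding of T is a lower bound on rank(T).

3

Lower bound: the mode-3 unfolding of T (rows indexed by k, columns by (i,j) = (1,1), (1,2), (2,1), (2,2)) is [[4, -6, -2, 4], [-2, 4, 0, 0], [-2, 8, 2, 0]].
There the 3×3 minor on rows k ∈ {1, 2, 3}, columns (i,j) ∈ {(1,1), (1,2), (2,1)} is det [[4, -6, -2], [-2, 4, 0], [-2, 8, 2]] = 24 ≠ 0, so this unfolding has rank ≥ 3; CP rank is at least every unfolding rank, so rank(T) ≥ 3. (This is only a lower bound: in general the CP rank may exceed every unfolding rank, so we still need to exhibit 3 rank-1 terms summing to T.)
Upper bound: T is a sum of 3 rank-1 terms, T = [1, 0] (x) [1, -2] (x) [4, -2, -4] + [1, 1] (x) [1, 0] (x) [2, 0, 2] + [1, 2] (x) [1, -1] (x) [-2, 0, 0] (one valid choice — decompositions are not unique — normalised so each a, b is primitive with positive first nonzero entry; check it by expanding all entries), so rank(T) ≤ 3.
These bounds meet, so rank(T) = 3.
Check entry T[2,1,3] = 2: (0)·(1)·(-4) + (1)·(1)·(2) + (2)·(1)·(0) = 2.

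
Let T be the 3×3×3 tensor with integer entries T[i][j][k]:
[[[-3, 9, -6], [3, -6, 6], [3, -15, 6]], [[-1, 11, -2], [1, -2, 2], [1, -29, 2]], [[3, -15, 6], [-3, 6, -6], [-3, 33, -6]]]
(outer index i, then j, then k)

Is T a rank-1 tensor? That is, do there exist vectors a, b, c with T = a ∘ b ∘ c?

The mode-1 unfolding of T (rows indexed by i, columns by (j,k) = (0,0), (0,1), (0,2), (1,0), (1,1), (1,2), (2,0), (2,1), (2,2)) is [[-3, 9, -6, 3, -6, 6, 3, -15, 6], [-1, 11, -2, 1, -2, 2, 1, -29, 2], [3, -15, 6, -3, 6, -6, -3, 33, -6]].
There the 2×2 minor on rows i ∈ {0, 1}, columns (j,k) ∈ {(0,0), (0,1)} is det [[-3, 9], [-1, 11]] = -24 ≠ 0, so this unfolding has rank ≥ 2; CP rank is at least every unfolding rank, so rank(T) ≥ 2.
In particular rank(T) ≥ 2 > 1, so T is not rank-1.

No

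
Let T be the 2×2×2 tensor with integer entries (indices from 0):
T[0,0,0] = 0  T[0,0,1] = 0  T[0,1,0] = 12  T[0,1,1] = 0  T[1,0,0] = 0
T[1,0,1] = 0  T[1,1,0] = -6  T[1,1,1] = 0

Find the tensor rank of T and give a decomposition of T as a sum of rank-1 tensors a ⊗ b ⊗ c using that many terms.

rank(T) = 1

Lower bound: T ≠ 0 (e.g. T[0,1,0] = 12), so rank(T) ≥ 1.
Upper bound: if T = a ⊗ b ⊗ c then every fibre of T is a multiple of the corresponding factor, so read the factors off the fibres through the nonzero entry T[0,1,0] = 12.
The mode-1 fibre T[:,1,0] = [12, -6] gives a = (2, -1) (primitive direction); the mode-2 fibre T[0,:,0] = [0, 12] gives b = (0, 1); then c[k] = T[0,1,k] / (a[0]·b[1]) = [12, 0] / 2 = (6, 0).
Expanding (2, -1) ⊗ (0, 1) ⊗ (6, 0) reproduces all 8 entries of T, so T = (2, -1) ⊗ (0, 1) ⊗ (6, 0) and rank(T) ≤ 1.
These bounds meet, so rank(T) = 1.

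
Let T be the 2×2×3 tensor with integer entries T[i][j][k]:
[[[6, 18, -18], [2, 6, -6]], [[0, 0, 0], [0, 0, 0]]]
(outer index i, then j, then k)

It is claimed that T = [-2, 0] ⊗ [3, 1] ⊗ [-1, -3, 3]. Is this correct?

Reconstruct entrywise from the claimed factors. For example, T[0,0,0] = 6 and Σₗ aₗ[0]bₗ[0]cₗ[0] = (-2)·(3)·(-1) = 6; checking all 12 entries, every one matches. The claim holds.

Yes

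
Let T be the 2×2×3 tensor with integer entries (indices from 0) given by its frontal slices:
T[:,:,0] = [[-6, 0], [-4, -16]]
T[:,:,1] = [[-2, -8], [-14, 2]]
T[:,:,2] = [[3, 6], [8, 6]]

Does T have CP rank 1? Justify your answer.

No

The mode-3 unfolding of T (rows indexed by k, columns by (i,j) = (0,0), (0,1), (1,0), (1,1)) is [[-6, 0, -4, -16], [-2, -8, -14, 2], [3, 6, 8, 6]].
There the 3×3 minor on rows k ∈ {0, 1, 2}, columns (i,j) ∈ {(0,0), (0,1), (1,0)} is det [[-6, 0, -4], [-2, -8, -14], [3, 6, 8]] = -168 ≠ 0, so this unfolding has rank ≥ 3; CP rank is at least every unfolding rank, so rank(T) ≥ 3.
In particular rank(T) ≥ 3 > 1, so T is not rank-1.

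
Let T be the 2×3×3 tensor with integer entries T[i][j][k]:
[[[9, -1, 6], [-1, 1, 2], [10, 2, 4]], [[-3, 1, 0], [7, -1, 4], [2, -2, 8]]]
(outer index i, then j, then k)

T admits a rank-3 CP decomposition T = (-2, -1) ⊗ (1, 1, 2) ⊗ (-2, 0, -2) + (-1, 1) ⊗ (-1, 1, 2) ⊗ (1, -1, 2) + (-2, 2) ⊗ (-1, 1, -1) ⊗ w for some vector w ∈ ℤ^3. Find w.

Subtract the known terms from T to get the rank-1 residual R = (-2, 2) ⊗ (-1, 1, -1) ⊗ w, so R[i,j,k] = a[i]·b[j]·w[k]. Pick indices with nonzero a[0]·b[0] = (-2)·(-1) = 2. Only the fibre through (0,0,·) is needed: R[0,0,:] = T[0,0,:] − Σₗ aₗ[0]bₗ[0]cₗ = [9, -1, 6] − (-2)·(1)·(-2, 0, -2) − (-1)·(-1)·(1, -1, 2) = [4, 0, 0]. Then w[k] = R[0,0,k] / 2 for each k, giving w = [4, 0, 0] / 2 = (2, 0, 0).

w = (2, 0, 0)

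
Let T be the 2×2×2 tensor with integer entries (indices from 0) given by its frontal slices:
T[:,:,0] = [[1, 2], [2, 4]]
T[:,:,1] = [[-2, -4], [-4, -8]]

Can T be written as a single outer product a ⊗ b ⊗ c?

If T = a ⊗ b ⊗ c then every fibre of T is a multiple of the corresponding factor, so read the factors off the fibres through the nonzero entry T[0,0,0] = 1.
The mode-1 fibre T[:,0,0] = [1, 2] gives a = (1, 2) (primitive direction); the mode-2 fibre T[0,:,0] = [1, 2] gives b = (1, 2); then c[k] = T[0,0,k] / (a[0]·b[0]) = [1, -2] / 1 = (1, -2).
Expanding (1, 2) ⊗ (1, 2) ⊗ (1, -2) reproduces all 8 entries of T, so T = (1, 2) ⊗ (1, 2) ⊗ (1, -2) and rank(T) ≤ 1.
Equivalently every frontal slice T[:,:,k] is c[k] times the rank-1 matrix (1, 2) ⊗ (1, 2). So T has rank 1 (it is nonzero).

Yes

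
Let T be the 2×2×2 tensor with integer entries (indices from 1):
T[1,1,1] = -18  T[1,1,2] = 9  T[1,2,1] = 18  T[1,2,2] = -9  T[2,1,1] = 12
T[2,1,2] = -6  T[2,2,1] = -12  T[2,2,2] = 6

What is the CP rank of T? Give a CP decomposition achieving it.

Lower bound: T ≠ 0 (e.g. T[1,1,1] = -18), so rank(T) ≥ 1.
Upper bound: if T = a ⊗ b ⊗ c then every fibre of T is a multiple of the corresponding factor, so read the factors off the fibres through the nonzero entry T[1,1,1] = -18.
The mode-1 fibre T[:,1,1] = [-18, 12] gives a = [3, -2] (primitive direction); the mode-2 fibre T[1,:,1] = [-18, 18] gives b = [1, -1]; then c[k] = T[1,1,k] / (a[1]·b[1]) = [-18, 9] / 3 = [-6, 3].
Expanding [3, -2] ⊗ [1, -1] ⊗ [-6, 3] reproduces all 8 entries of T, so T = [3, -2] ⊗ [1, -1] ⊗ [-6, 3] and rank(T) ≤ 1.
These bounds meet, so rank(T) = 1.
Check entry T[2,1,1] = 12: (-2)·(1)·(-6) = 12.

rank(T) = 1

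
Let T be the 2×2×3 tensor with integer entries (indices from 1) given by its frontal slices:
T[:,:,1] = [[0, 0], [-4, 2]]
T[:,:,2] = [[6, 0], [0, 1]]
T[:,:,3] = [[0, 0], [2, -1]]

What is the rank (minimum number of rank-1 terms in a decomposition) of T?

2

Lower bound: the mode-3 unfolding of T (rows indexed by k, columns by (i,j) = (1,1), (1,2), (2,1), (2,2)) is [[0, 0, -4, 2], [6, 0, 0, 1], [0, 0, 2, -1]].
There the 2×2 minor on rows k ∈ {1, 2}, columns (i,j) ∈ {(1,1), (2,1)} is det [[0, -4], [6, 0]] = 24 ≠ 0, so this unfolding has rank ≥ 2; CP rank is at least every unfolding rank, so rank(T) ≥ 2. (Unfolding ranks only ever bound the CP rank from below — rank(T) can be strictly larger than all of them — so the matching upper bound has to come from an explicit 2-term decomposition.)
Upper bound — finding two terms. Write S_k = T[:,:,k] for the frontal slices: S₁ = [[0, 0], [-4, 2]], S₂ = [[6, 0], [0, 1]], S₃ = [[0, 0], [2, -1]].
If T = a₁ ⊗ b₁ ⊗ c₁ + a₂ ⊗ b₂ ⊗ c₂ then each S_k = c₁[k]·a₁b₁ᵀ + c₂[k]·a₂b₂ᵀ. S₁ and S₂ are linearly independent, so a₁b₁ᵀ and a₂b₂ᵀ must span the same plane of matrices: they are the rank-1 matrices of the form x·S₁ + y·S₂.
det(x·S₁ + y·S₂) is 12·xy + 6·y² = 6·(y)(2·x + y), vanishing at (x:y) = (1:0) and (1:-2).
M₁ = S₁ = [[0, 0], [-4, 2]] = (-2)·(0, 1)(2, -1)ᵀ and M₂ = S₁ − 2·S₂ = [[-12, 0], [-4, 0]] = (-4)·(3, 1)(1, 0)ᵀ, so take a₁ = (0, 1), b₁ = (2, -1), a₂ = (3, 1), b₂ = (1, 0).
Each slice is an integer combination of E₁ = a₁b₁ᵀ and E₂ = a₂b₂ᵀ: S₁ = −2·E₁, S₂ = −E₁ + 2·E₂, S₃ = E₁; reading off coefficients, c₁ = (-2, -1, 1) and c₂ = (0, 2, 0).
Hence T = (0, 1) ⊗ (2, -1) ⊗ (-2, -1, 1) + (3, 1) ⊗ (1, 0) ⊗ (0, 2, 0), so rank(T) ≤ 2.
These bounds meet, so rank(T) = 2.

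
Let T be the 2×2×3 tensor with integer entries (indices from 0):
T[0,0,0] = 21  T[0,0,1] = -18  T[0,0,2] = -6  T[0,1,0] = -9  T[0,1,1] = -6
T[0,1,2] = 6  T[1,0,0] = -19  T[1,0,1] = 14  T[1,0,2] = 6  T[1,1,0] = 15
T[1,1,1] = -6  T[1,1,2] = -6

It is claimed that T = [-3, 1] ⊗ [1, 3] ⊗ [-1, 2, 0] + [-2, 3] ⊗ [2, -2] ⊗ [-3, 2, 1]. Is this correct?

No

Reconstruct entry (0,0,0) from the claimed factors: Σₗ aₗ[0]bₗ[0]cₗ[0] = (-3)·(1)·(-1) + (-2)·(2)·(-3) = 15, but T[0,0,0] = 21. The claim is false.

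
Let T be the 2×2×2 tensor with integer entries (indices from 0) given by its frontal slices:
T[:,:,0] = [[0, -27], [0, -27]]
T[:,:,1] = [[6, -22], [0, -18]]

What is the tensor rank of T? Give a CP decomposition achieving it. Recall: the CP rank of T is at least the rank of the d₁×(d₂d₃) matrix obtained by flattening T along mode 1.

Lower bound: the mode-3 unfolding of T (rows indexed by k, columns by (i,j) = (0,0), (0,1), (1,0), (1,1)) is [[0, -27, 0, -27], [6, -22, 0, -18]].
There the 2×2 minor on rows k ∈ {0, 1}, columns (i,j) ∈ {(0,0), (0,1)} is det [[0, -27], [6, -22]] = 162 ≠ 0, so this unfolding has rank ≥ 2; CP rank is at least every unfolding rank, so rank(T) ≥ 2. (Unfolding ranks only ever bound the CP rank from below — rank(T) can be strictly larger than all of them — so the matching upper bound has to come from an explicit 2-term decomposition.)
Upper bound — finding two terms. Write S_k = T[:,:,k] for the frontal slices: S₀ = [[0, -27], [0, -27]], S₁ = [[6, -22], [0, -18]].
If T = a₁ ∘ b₁ ∘ c₁ + a₂ ∘ b₂ ∘ c₂ then each S_k = c₁[k]·a₁b₁ᵀ + c₂[k]·a₂b₂ᵀ. S₀ and S₁ are linearly independent, so a₁b₁ᵀ and a₂b₂ᵀ must span the same plane of matrices: they are the rank-1 matrices of the form x·S₀ + y·S₁.
det(x·S₀ + y·S₁) is −162·xy − 108·y² = (-54)·(3·x + 2·y)(y), vanishing at (x:y) = (2:-3) and (1:0).
M₁ = 2·S₀ − 3·S₁ = [[-18, 12], [0, 0]] = (-6)·(1, 0)(3, -2)ᵀ and M₂ = S₀ = [[0, -27], [0, -27]] = (-27)·(1, 1)(0, 1)ᵀ, so take a₁ = (1, 0), b₁ = (3, -2), a₂ = (1, 1), b₂ = (0, 1).
Each slice is an integer combination of E₁ = a₁b₁ᵀ and E₂ = a₂b₂ᵀ: S₀ = −27·E₂, S₁ = 2·E₁ − 18·E₂; reading off coefficients, c₁ = (0, 2) and c₂ = (-27, -18).
Hence T = (1, 0) ∘ (3, -2) ∘ (0, 2) + (1, 1) ∘ (0, 1) ∘ (-27, -18), so rank(T) ≤ 2.
These bounds meet, so rank(T) = 2.

rank(T) = 2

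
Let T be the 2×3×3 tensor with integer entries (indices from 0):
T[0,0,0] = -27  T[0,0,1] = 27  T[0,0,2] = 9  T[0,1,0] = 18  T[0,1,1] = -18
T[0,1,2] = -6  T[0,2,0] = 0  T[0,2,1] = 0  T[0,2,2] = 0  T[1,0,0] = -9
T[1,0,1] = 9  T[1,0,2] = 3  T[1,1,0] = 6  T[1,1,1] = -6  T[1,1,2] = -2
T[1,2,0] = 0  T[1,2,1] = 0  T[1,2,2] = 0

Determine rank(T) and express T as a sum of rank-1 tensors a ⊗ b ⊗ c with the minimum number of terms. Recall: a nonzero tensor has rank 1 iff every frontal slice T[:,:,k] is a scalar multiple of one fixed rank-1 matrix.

Lower bound: T ≠ 0 (e.g. T[0,0,0] = -27), so rank(T) ≥ 1.
Upper bound: if T = a ⊗ b ⊗ c then every fibre of T is a multiple of the corresponding factor, so read the factors off the fibres through the nonzero entry T[0,0,0] = -27.
The mode-1 fibre T[:,0,0] = [-27, -9] gives a = [3, 1] (primitive direction); the mode-2 fibre T[0,:,0] = [-27, 18, 0] gives b = [3, -2, 0]; then c[k] = T[0,0,k] / (a[0]·b[0]) = [-27, 27, 9] / 9 = [-3, 3, 1].
Expanding [3, 1] ⊗ [3, -2, 0] ⊗ [-3, 3, 1] reproduces all 18 entries of T, so T = [3, 1] ⊗ [3, -2, 0] ⊗ [-3, 3, 1] and rank(T) ≤ 1.
These bounds meet, so rank(T) = 1.
Check entry T[1,0,1] = 9: (1)·(3)·(3) = 9.

rank(T) = 1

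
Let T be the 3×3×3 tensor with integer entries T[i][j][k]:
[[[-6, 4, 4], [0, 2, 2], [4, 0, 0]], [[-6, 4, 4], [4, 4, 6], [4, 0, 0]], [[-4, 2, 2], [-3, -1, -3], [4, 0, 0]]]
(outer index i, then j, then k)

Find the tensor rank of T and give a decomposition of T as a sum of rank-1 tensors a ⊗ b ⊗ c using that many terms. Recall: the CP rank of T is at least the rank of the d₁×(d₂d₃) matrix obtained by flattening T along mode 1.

Lower bound: in the mode-1 unfolding of T (rows indexed by i, columns by (j,k)) the 3×3 minor on rows i ∈ {0, 1, 2}, columns (j,k) ∈ {(0,0), (0,1), (1,0)} is det [[-6, 4, 0], [-6, 4, 4], [-4, 2, -3]] = -16 ≠ 0, so that unfolding has rank ≥ 3 and hence rank(T) ≥ 3 (CP rank is at least every unfolding rank, though it can be larger).
Upper bound: T is a sum of 3 rank-1 terms, T = [0, 1, -1] ⊗ [0, 1, 0] ⊗ [4, 2, 4] + [1, 1, 1] ⊗ [1, -1, -2] ⊗ [-2, 0, 0] + [2, 2, 1] ⊗ [2, 1, 0] ⊗ [-1, 1, 1] (written with every a and b primitive with positive leading entry and the scale carried by c; CP decompositions are not unique, and this one is verified by expanding entrywise), so rank(T) ≤ 3.
These bounds meet, so rank(T) = 3.

rank(T) = 3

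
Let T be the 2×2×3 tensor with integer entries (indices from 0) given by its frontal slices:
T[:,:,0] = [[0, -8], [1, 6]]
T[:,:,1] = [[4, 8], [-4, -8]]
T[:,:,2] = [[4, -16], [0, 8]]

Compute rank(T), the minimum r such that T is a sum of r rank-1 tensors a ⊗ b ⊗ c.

Lower bound: the mode-3 unfolding of T (rows indexed by k, columns by (i,j) = (0,0), (0,1), (1,0), (1,1)) is [[0, -8, 1, 6], [4, 8, -4, -8], [4, -16, 0, 8]].
There the 3×3 minor on rows k ∈ {0, 1, 2}, columns (i,j) ∈ {(0,0), (0,1), (1,0)} is det [[0, -8, 1], [4, 8, -4], [4, -16, 0]] = 32 ≠ 0, so this unfolding has rank ≥ 3; CP rank is at least every unfolding rank, so rank(T) ≥ 3. (Flattening ranks never certify an upper bound on CP rank; for that we must actually write T with 3 rank-1 terms.)
Upper bound: T is a sum of 3 rank-1 terms, T = [1, -1] ⊗ [1, 2] ⊗ [-2, 4, -2] + [1, 0] ⊗ [1, -2] ⊗ [0, 0, 2] + [2, -1] ⊗ [1, -2] ⊗ [1, 0, 2] (one valid choice — decompositions are not unique — normalised so each a, b is primitive with positive first nonzero entry; check it by expanding all entries), so rank(T) ≤ 3.
These bounds meet, so rank(T) = 3.

3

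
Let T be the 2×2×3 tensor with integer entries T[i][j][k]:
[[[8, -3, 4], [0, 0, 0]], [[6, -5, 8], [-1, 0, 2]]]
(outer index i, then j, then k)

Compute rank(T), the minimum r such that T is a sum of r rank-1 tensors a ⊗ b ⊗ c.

Lower bound: the mode-3 unfolding of T (rows indexed by k, columns by (i,j) = (0,0), (0,1), (1,0), (1,1)) is [[8, 0, 6, -1], [-3, 0, -5, 0], [4, 0, 8, 2]].
There the 3×3 minor on rows k ∈ {0, 1, 2}, columns (i,j) ∈ {(0,0), (1,0), (1,1)} is det [[8, 6, -1], [-3, -5, 0], [4, 8, 2]] = -40 ≠ 0, so this unfolding has rank ≥ 3; CP rank is at least every unfolding rank, so rank(T) ≥ 3. (Flattening ranks never certify an upper bound on CP rank; for that we must actually write T with 3 rank-1 terms.)
Upper bound: T is a sum of 3 rank-1 terms, T = (0, 1) ⊗ (2, 1) ⊗ (-1, 0, 2) + (1, -1) ⊗ (1, 0) ⊗ (0, 1, 0) + (1, 1) ⊗ (1, 0) ⊗ (8, -4, 4) (written with every a and b primitive with positive leading entry and the scale carried by c; CP decompositions are not unique, and this one is verified by expanding entrywise), so rank(T) ≤ 3.
These bounds meet, so rank(T) = 3.
Check entry T[1,0,2] = 8: (1)·(2)·(2) + (-1)·(1)·(0) + (1)·(1)·(4) = 8.

3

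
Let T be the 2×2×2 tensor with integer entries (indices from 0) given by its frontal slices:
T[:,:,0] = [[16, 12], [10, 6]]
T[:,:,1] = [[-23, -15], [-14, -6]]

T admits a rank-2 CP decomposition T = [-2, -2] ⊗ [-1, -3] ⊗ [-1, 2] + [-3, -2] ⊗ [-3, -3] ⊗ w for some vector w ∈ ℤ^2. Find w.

Subtract the known terms from T to get the rank-1 residual R = [-3, -2] ⊗ [-3, -3] ⊗ w, so R[i,j,k] = a[i]·b[j]·w[k]. Pick indices with nonzero a[0]·b[0] = (-3)·(-3) = 9. Only the fibre through (0,0,·) is needed: R[0,0,:] = T[0,0,:] − Σₗ aₗ[0]bₗ[0]cₗ = [16, -23] − (-2)·(-1)·[-1, 2] = [18, -27]. Then w[k] = R[0,0,k] / 9 for each k, giving w = [18, -27] / 9 = [2, -3].

w = [2, -3]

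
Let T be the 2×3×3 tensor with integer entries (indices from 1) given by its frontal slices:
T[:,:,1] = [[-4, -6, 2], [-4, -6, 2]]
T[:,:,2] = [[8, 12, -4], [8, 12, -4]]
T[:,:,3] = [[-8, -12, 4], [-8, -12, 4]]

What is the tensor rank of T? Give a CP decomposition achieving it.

rank(T) = 1

Lower bound: T ≠ 0 (e.g. T[1,1,1] = -4), so rank(T) ≥ 1.
Upper bound: the mode-1 fibre T[:,1,1] = [-4, -4] gives a = [1, 1] (primitive direction); the mode-2 fibre T[1,:,1] = [-4, -6, 2] gives b = [2, 3, -1]; then c[k] = T[1,1,k] / (a[1]·b[1]) = [-4, 8, -8] / 2 = [-2, 4, -4].
Expanding [1, 1] (x) [2, 3, -1] (x) [-2, 4, -4] reproduces all 18 entries of T, so T = [1, 1] (x) [2, 3, -1] (x) [-2, 4, -4] and rank(T) ≤ 1.
These bounds meet, so rank(T) = 1.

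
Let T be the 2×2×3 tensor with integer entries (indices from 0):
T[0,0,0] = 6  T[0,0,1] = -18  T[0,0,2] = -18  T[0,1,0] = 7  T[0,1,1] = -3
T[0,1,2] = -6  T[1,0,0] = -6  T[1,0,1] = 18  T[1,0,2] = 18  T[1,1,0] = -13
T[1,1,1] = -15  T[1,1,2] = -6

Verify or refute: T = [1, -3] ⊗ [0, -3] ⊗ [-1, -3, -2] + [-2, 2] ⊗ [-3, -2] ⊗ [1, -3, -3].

Yes

Reconstruct entrywise from the claimed factors. For example, T[1,1,0] = -13 and Σₗ aₗ[1]bₗ[1]cₗ[0] = (-3)·(-3)·(-1) + (2)·(-2)·(1) = -13; checking all 12 entries, every one matches. The claim holds.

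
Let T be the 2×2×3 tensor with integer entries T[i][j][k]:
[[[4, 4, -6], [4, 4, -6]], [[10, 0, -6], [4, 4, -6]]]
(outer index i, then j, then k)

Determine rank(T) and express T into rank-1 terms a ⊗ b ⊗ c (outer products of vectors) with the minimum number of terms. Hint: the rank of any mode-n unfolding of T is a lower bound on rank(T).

rank(T) = 2

Lower bound: the mode-3 unfolding of T (rows indexed by k, columns by (i,j) = (0,0), (0,1), (1,0), (1,1)) is [[4, 4, 10, 4], [4, 4, 0, 4], [-6, -6, -6, -6]].
There the 2×2 minor on rows k ∈ {0, 1}, columns (i,j) ∈ {(0,0), (1,0)} is det [[4, 10], [4, 0]] = -40 ≠ 0, so this unfolding has rank ≥ 2; CP rank is at least every unfolding rank, so rank(T) ≥ 2. (Unfolding ranks only ever bound the CP rank from below — rank(T) can be strictly larger than all of them — so the matching upper bound has to come from an explicit 2-term decomposition.)
Upper bound — finding two terms. Write S_k = T[:,:,k] for the frontal slices: S₀ = [[4, 4], [10, 4]], S₁ = [[4, 4], [0, 4]], S₂ = [[-6, -6], [-6, -6]].
If T = a₁ ⊗ b₁ ⊗ c₁ + a₂ ⊗ b₂ ⊗ c₂ then each S_k = c₁[k]·a₁b₁ᵀ + c₂[k]·a₂b₂ᵀ. S₀ and S₁ are linearly independent, so a₁b₁ᵀ and a₂b₂ᵀ must span the same plane of matrices: they are the rank-1 matrices of the form x·S₀ + y·S₁.
det(x·S₀ + y·S₁) is −24·x² − 8·xy + 16·y² = (-8)·(3·x − 2·y)(x + y), vanishing at (x:y) = (2:3) and (1:-1).
M₁ = 2·S₀ + 3·S₁ = [[20, 20], [20, 20]] = 20·[1, 1][1, 1]ᵀ and M₂ = S₀ − S₁ = [[0, 0], [10, 0]] = 10·[0, 1][1, 0]ᵀ, so take a₁ = [1, 1], b₁ = [1, 1], a₂ = [0, 1], b₂ = [1, 0].
Each slice is an integer combination of E₁ = a₁b₁ᵀ and E₂ = a₂b₂ᵀ: S₀ = 4·E₁ + 6·E₂, S₁ = 4·E₁ − 4·E₂, S₂ = −6·E₁; reading off coefficients, c₁ = [4, 4, -6] and c₂ = [6, -4, 0].
Hence T = [1, 1] ⊗ [1, 1] ⊗ [4, 4, -6] + [0, 1] ⊗ [1, 0] ⊗ [6, -4, 0], so rank(T) ≤ 2.
These bounds meet, so rank(T) = 2.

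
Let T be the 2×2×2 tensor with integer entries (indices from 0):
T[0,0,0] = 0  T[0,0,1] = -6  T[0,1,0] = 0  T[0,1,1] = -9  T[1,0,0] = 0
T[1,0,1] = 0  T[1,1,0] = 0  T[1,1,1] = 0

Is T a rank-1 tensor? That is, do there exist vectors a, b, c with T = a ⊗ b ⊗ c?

The mode-1 fibre T[:,0,1] = [-6, 0] gives a = [1, 0] (primitive direction); the mode-2 fibre T[0,:,1] = [-6, -9] gives b = [2, 3]; then c[k] = T[0,0,k] / (a[0]·b[0]) = [0, -6] / 2 = [0, -3].
Expanding [1, 0] ⊗ [2, 3] ⊗ [0, -3] reproduces all 8 entries of T, so T = [1, 0] ⊗ [2, 3] ⊗ [0, -3] and rank(T) ≤ 1.
Equivalently every frontal slice T[:,:,k] is c[k] times the rank-1 matrix [1, 0] ⊗ [2, 3]. So T has rank 1 (it is nonzero).

Yes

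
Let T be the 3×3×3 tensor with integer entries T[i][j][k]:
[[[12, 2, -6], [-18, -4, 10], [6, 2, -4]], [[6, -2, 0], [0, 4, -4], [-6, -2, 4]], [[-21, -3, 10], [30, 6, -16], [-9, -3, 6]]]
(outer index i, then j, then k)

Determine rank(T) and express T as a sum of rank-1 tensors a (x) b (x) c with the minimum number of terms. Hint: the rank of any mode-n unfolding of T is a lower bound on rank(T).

Lower bound: the mode-1 unfolding of T (rows indexed by i, columns by (j,k) = (0,0), (0,1), (0,2), (1,0), (1,1), (1,2), (2,0), (2,1), (2,2)) is [[12, 2, -6, -18, -4, 10, 6, 2, -4], [6, -2, 0, 0, 4, -4, -6, -2, 4], [-21, -3, 10, 30, 6, -16, -9, -3, 6]].
There the 2×2 minor on rows i ∈ {0, 1}, columns (j,k) ∈ {(0,0), (0,1)} is det [[12, 2], [6, -2]] = -36 ≠ 0, so this unfolding has rank ≥ 2; CP rank is at least every unfolding rank, so rank(T) ≥ 2. (This is only a lower bound: in general the CP rank may exceed every unfolding rank, so we still need to exhibit 2 rank-1 terms summing to T.)
Upper bound — finding two terms. Write S_k = T[:,:,k] for the frontal slices: S₀ = [[12, -18, 6], [6, 0, -6], [-21, 30, -9]], S₁ = [[2, -4, 2], [-2, 4, -2], [-3, 6, -3]], S₂ = [[-6, 10, -4], [0, -4, 4], [10, -16, 6]].
If T = a₁ (x) b₁ (x) c₁ + a₂ (x) b₂ (x) c₂ then each S_k = c₁[k]·a₁b₁ᵀ + c₂[k]·a₂b₂ᵀ. S₀ and S₁ are linearly independent, so a₁b₁ᵀ and a₂b₂ᵀ must span the same plane of matrices: they are the rank-1 matrices of the form x·S₀ + y·S₁.
The 2×2 minor of x·S₀ + y·S₁ on rows {0,1}, columns {0,1} is 108·x² + 36·xy = 36·(3·x + y)(x), vanishing at (x:y) = (1:-3) and (0:1).
M₁ = S₀ − 3·S₁ = [[6, -6, 0], [12, -12, 0], [-12, 12, 0]] = 6·[1, 2, -2][1, -1, 0]ᵀ and M₂ = S₁ = [[2, -4, 2], [-2, 4, -2], [-3, 6, -3]] = [2, -2, -3][1, -2, 1]ᵀ, so take a₁ = [1, 2, -2], b₁ = [1, -1, 0], a₂ = [2, -2, -3], b₂ = [1, -2, 1].
Each slice is an integer combination of E₁ = a₁b₁ᵀ and E₂ = a₂b₂ᵀ: S₀ = 6·E₁ + 3·E₂, S₁ = E₂, S₂ = −2·E₁ − 2·E₂; reading off coefficients, c₁ = [6, 0, -2] and c₂ = [3, 1, -2].
Hence T = [1, 2, -2] (x) [1, -1, 0] (x) [6, 0, -2] + [2, -2, -3] (x) [1, -2, 1] (x) [3, 1, -2], so rank(T) ≤ 2.
These bounds meet, so rank(T) = 2.

rank(T) = 2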